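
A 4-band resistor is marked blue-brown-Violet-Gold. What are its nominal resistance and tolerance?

Blue → 6 (first significant figure)
Brown → 1 (second significant figure)
Violet → ×10^7 multiplier
Gold → ±5% tolerance
61 × 10000000 = 610000000 Ω

610000000 Ω ±5%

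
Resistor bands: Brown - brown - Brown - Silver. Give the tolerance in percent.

The last band, silver, is the tolerance band.
Silver corresponds to ±10%.

±10%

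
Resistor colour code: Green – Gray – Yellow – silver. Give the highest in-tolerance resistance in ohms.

638000 Ω

Green → 5 (first significant figure)
Grey → 8 (second significant figure)
Yellow → ×10^4 multiplier
Silver → ±10% tolerance
58 × 10000 = 580000 Ω
Highest = 580000 × (1 + 10/100) = 638000 Ω.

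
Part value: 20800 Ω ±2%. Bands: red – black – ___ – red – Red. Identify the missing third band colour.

20800 Ω = 208 × 10^2.
The third band gives digit 8 of the significand, and 8 is grey.

grey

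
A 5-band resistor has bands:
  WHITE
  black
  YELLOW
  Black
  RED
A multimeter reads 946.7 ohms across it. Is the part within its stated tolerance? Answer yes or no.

no

White → 9 (first significant figure)
Black → 0 (second significant figure)
Yellow → 4 (third significant figure)
Black → ×1 multiplier
Red → ±2% tolerance
904 × 1 = 904 Ω
Allowed range: 885.92 Ω to 922.08 Ω.
946.7 ohms lies outside that range.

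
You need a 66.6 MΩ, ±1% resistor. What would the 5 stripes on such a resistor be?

blue, blue, blue, green, brown

66600000 Ω = 666 × 10^5.
6 → blue
6 → blue
6 → blue
Multiplier 10^5 → green.
±1% tolerance → brown.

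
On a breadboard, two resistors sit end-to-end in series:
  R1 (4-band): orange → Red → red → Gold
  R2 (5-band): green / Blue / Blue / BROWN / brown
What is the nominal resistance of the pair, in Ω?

R1: orange, red → 32; red ×10^2 → 3200 Ω.
R2: green, blue, blue → 566; brown ×10 → 5660 Ω.
Series: 3200 + 5660 = 8860 Ω.

8860 Ω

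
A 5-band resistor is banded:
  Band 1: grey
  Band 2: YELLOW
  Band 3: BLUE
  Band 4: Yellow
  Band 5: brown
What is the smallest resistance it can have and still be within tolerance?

8375400 Ω

Grey → 8 (first significant figure)
Yellow → 4 (second significant figure)
Blue → 6 (third significant figure)
Yellow → ×10^4 multiplier
Brown → ±1% tolerance
846 × 10000 = 8460000 Ω
Smallest = 8460000 × (1 − 1/100) = 8375400 Ω.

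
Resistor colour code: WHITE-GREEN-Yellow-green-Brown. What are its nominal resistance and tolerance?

95400000 Ω ±1%

White → 9 (first significant figure)
Green → 5 (second significant figure)
Yellow → 4 (third significant figure)
Green → ×10^5 multiplier
Brown → ±1% tolerance
954 × 100000 = 95400000 Ω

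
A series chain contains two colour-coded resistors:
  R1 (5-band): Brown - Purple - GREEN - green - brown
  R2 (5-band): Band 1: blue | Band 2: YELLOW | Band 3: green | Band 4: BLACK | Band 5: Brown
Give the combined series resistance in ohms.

R1: brown, violet, green → 175; green ×10^5 → 17500000 Ω.
R2: blue, yellow, green → 645; black ×1 → 645 Ω.
Series: 17500000 + 645 = 17500645 Ω.

17500645 Ω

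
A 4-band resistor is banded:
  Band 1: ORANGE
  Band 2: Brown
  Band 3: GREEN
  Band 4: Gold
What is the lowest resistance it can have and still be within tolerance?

Orange → 3 (first significant figure)
Brown → 1 (second significant figure)
Green → ×10^5 multiplier
Gold → ±5% tolerance
31 × 100000 = 3100000 Ω
Lowest = 3100000 × (1 − 5/100) = 2945000 Ω.

2945000 Ω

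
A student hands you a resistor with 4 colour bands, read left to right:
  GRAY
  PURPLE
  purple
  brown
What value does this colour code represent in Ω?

Grey → 8 (first significant figure)
Violet → 7 (second significant figure)
Violet → ×10^7 multiplier
87 × 10000000 = 870000000 Ω

870000000 Ω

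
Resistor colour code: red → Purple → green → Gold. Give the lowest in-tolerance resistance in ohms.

2565000 Ω

Red → 2 (first significant figure)
Violet → 7 (second significant figure)
Green → ×10^5 multiplier
Gold → ±5% tolerance
27 × 100000 = 2700000 Ω
Lowest = 2700000 × (1 − 5/100) = 2565000 Ω.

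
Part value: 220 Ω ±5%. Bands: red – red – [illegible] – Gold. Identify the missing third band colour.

brown

220 Ω = 22 × 10^1.
The third band is the multiplier, 10^1, which is brown.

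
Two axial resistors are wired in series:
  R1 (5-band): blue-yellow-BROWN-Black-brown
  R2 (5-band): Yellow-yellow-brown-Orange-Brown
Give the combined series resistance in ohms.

441641 Ω

R1: blue, yellow, brown → 641; black ×1 → 641 Ω.
R2: yellow, yellow, brown → 441; orange ×10^3 → 441000 Ω.
Series: 641 + 441000 = 441641 Ω.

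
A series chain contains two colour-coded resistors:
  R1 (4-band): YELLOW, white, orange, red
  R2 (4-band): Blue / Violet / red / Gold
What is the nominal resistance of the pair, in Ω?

R1: yellow, white → 49; orange ×10^3 → 49000 Ω.
R2: blue, violet → 67; red ×10^2 → 6700 Ω.
Series: 49000 + 6700 = 55700 Ω.

55700 Ω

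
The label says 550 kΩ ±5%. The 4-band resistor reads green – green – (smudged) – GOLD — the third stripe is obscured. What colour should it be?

550000 Ω = 55 × 10^4.
The third band is the multiplier, 10^4, which is yellow.

yellow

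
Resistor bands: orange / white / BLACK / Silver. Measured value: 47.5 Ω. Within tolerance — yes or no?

no

Orange → 3 (first significant figure)
White → 9 (second significant figure)
Black → ×1 multiplier
Silver → ±10% tolerance
39 × 1 = 39 Ω
Allowed range: 35.1 Ω to 42.9 Ω.
47.5 Ω lies outside that range.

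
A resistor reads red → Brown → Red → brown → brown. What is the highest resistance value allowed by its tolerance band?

Red → 2 (first significant figure)
Brown → 1 (second significant figure)
Red → 2 (third significant figure)
Brown → ×10 multiplier
Brown → ±1% tolerance
212 × 10 = 2120 Ω
Highest = 2120 × (1 + 1/100) = 2141.2 Ω.

2141.2 Ω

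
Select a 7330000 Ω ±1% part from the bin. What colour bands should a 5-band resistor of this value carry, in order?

violet, orange, orange, yellow, brown

7330000 Ω = 733 × 10^4.
7 → violet
3 → orange
3 → orange
Multiplier 10^4 → yellow.
±1% tolerance → brown.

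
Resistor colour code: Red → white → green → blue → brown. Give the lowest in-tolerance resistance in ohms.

292050000 Ω

Red → 2 (first significant figure)
White → 9 (second significant figure)
Green → 5 (third significant figure)
Blue → ×10^6 multiplier
Brown → ±1% tolerance
295 × 1000000 = 295000000 Ω
Lowest = 295000000 × (1 − 1/100) = 292050000 Ω.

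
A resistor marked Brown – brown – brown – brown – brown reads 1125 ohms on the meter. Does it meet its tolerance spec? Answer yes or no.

Brown → 1 (first significant figure)
Brown → 1 (second significant figure)
Brown → 1 (third significant figure)
Brown → ×10 multiplier
Brown → ±1% tolerance
111 × 10 = 1110 Ω
Allowed range: 1098.9 Ω to 1121.1 Ω.
1125 ohms lies outside that range.

no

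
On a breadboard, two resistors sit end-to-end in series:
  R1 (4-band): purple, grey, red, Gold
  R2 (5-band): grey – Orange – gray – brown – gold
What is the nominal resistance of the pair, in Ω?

16180 Ω

R1: violet, grey → 78; red ×10^2 → 7800 Ω.
R2: grey, orange, grey → 838; brown ×10 → 8380 Ω.
Series: 7800 + 8380 = 16180 Ω.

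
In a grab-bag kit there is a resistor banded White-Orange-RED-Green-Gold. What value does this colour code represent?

White → 9 (first significant figure)
Orange → 3 (second significant figure)
Red → 2 (third significant figure)
Green → ×10^5 multiplier
932 × 100000 = 93200000 Ω

93200000 Ω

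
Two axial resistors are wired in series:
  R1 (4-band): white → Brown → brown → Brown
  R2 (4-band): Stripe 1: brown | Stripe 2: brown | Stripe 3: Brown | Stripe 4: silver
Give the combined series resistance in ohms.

1020 Ω

R1: white, brown → 91; brown ×10 → 910 Ω.
R2: brown, brown → 11; brown ×10 → 110 Ω.
Series: 910 + 110 = 1020 Ω.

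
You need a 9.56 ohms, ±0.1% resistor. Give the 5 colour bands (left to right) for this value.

white, green, blue, silver, violet

9.56 Ω = 956 × 10^-2.
9 → white
5 → green
6 → blue
Multiplier 10^-2 → silver.
±0.1% tolerance → violet.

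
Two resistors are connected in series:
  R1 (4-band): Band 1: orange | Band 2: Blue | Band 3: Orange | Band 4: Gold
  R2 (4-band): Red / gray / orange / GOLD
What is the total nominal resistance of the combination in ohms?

R1: orange, blue → 36; orange ×10^3 → 36000 Ω.
R2: red, grey → 28; orange ×10^3 → 28000 Ω.
Series: 36000 + 28000 = 64000 Ω.

64000 Ω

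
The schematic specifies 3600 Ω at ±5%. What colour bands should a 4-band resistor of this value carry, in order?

3600 Ω = 36 × 10^2.
3 → orange
6 → blue
Multiplier 10^2 → red.
±5% tolerance → gold.

orange, blue, red, gold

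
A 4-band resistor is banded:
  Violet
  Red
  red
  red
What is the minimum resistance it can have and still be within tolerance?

Violet → 7 (first significant figure)
Red → 2 (second significant figure)
Red → ×10^2 multiplier
Red → ±2% tolerance
72 × 100 = 7200 Ω
Minimum = 7200 × (1 − 2/100) = 7056 Ω.

7056 Ω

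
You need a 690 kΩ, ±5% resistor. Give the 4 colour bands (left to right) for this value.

blue, white, yellow, gold

690000 Ω = 69 × 10^4.
6 → blue
9 → white
Multiplier 10^4 → yellow.
±5% tolerance → gold.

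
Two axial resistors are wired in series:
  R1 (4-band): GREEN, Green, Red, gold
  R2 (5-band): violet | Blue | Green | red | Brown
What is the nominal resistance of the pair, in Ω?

R1: green, green → 55; red ×10^2 → 5500 Ω.
R2: violet, blue, green → 765; red ×10^2 → 76500 Ω.
Series: 5500 + 76500 = 82000 Ω.

82000 Ω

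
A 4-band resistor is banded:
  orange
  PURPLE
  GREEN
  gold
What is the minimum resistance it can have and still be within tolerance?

3515000 Ω

Orange → 3 (first significant figure)
Violet → 7 (second significant figure)
Green → ×10^5 multiplier
Gold → ±5% tolerance
37 × 100000 = 3700000 Ω
Minimum = 3700000 × (1 − 5/100) = 3515000 Ω.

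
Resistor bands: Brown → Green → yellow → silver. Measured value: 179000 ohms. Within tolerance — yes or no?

Brown → 1 (first significant figure)
Green → 5 (second significant figure)
Yellow → ×10^4 multiplier
Silver → ±10% tolerance
15 × 10000 = 150000 Ω
Allowed range: 135000 Ω to 165000 Ω.
179000 ohms lies outside that range.

no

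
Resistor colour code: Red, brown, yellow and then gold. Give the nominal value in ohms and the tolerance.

210000 Ω ±5%

Red → 2 (first significant figure)
Brown → 1 (second significant figure)
Yellow → ×10^4 multiplier
Gold → ±5% tolerance
21 × 10000 = 210000 Ω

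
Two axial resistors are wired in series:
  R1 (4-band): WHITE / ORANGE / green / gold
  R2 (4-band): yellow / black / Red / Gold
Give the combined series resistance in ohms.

9304000 Ω

R1: white, orange → 93; green ×10^5 → 9300000 Ω.
R2: yellow, black → 40; red ×10^2 → 4000 Ω.
Series: 9300000 + 4000 = 9304000 Ω.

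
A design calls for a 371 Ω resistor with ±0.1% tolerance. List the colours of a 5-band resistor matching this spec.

orange, violet, brown, black, violet

371 Ω = 371 × 10^0.
3 → orange
7 → violet
1 → brown
Multiplier 10^0 → black.
±0.1% tolerance → violet.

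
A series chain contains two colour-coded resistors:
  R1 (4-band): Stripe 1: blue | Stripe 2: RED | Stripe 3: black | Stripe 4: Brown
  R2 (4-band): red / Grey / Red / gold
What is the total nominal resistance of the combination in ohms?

R1: blue, red → 62; black ×1 → 62 Ω.
R2: red, grey → 28; red ×10^2 → 2800 Ω.
Series: 62 + 2800 = 2862 Ω.

2862 Ω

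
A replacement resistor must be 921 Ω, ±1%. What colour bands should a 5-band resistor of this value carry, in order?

921 Ω = 921 × 10^0.
9 → white
2 → red
1 → brown
Multiplier 10^0 → black.
±1% tolerance → brown.

white, red, brown, black, brown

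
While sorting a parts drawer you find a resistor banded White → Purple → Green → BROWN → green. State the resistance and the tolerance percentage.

9750 Ω ±0.5%

White → 9 (first significant figure)
Violet → 7 (second significant figure)
Green → 5 (third significant figure)
Brown → ×10 multiplier
Green → ±0.5% tolerance
975 × 10 = 9750 Ω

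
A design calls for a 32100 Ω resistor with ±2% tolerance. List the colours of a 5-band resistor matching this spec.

32100 Ω = 321 × 10^2.
3 → orange
2 → red
1 → brown
Multiplier 10^2 → red.
±2% tolerance → red.

orange, red, brown, red, red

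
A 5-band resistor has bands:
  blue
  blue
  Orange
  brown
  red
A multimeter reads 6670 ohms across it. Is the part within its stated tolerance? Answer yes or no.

yes

Blue → 6 (first significant figure)
Blue → 6 (second significant figure)
Orange → 3 (third significant figure)
Brown → ×10 multiplier
Red → ±2% tolerance
663 × 10 = 6630 Ω
Allowed range: 6497.4 Ω to 6762.6 Ω.
6670 ohms lies inside that range.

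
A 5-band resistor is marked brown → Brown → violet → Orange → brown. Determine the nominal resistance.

117000 Ω

Brown → 1 (first significant figure)
Brown → 1 (second significant figure)
Violet → 7 (third significant figure)
Orange → ×10^3 multiplier
117 × 1000 = 117000 Ω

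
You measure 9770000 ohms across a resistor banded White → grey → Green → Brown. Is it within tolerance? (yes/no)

yes

White → 9 (first significant figure)
Grey → 8 (second significant figure)
Green → ×10^5 multiplier
Brown → ±1% tolerance
98 × 100000 = 9800000 Ω
Allowed range: 9702000 Ω to 9898000 Ω.
9770000 ohms lies inside that range.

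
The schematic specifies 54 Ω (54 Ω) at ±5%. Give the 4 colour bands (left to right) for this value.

54 Ω = 54 × 10^0.
5 → green
4 → yellow
Multiplier 10^0 → black.
±5% tolerance → gold.

green, yellow, black, gold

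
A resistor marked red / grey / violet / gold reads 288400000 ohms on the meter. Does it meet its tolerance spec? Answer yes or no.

yes

Red → 2 (first significant figure)
Grey → 8 (second significant figure)
Violet → ×10^7 multiplier
Gold → ±5% tolerance
28 × 10000000 = 280000000 Ω
Allowed range: 266000000 Ω to 294000000 Ω.
288400000 ohms lies inside that range.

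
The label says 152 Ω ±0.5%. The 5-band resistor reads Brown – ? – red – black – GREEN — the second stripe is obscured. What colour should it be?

green

152 Ω = 152 × 10^0.
The second band gives digit 5 of the significand, and 5 is green.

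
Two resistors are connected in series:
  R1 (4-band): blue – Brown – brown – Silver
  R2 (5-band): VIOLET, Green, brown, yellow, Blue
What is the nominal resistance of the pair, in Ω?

7510610 Ω

R1: blue, brown → 61; brown ×10 → 610 Ω.
R2: violet, green, brown → 751; yellow ×10^4 → 7510000 Ω.
Series: 610 + 7510000 = 7510610 Ω.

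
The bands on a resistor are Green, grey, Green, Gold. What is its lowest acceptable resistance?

Green → 5 (first significant figure)
Grey → 8 (second significant figure)
Green → ×10^5 multiplier
Gold → ±5% tolerance
58 × 100000 = 5800000 Ω
Lowest = 5800000 × (1 − 5/100) = 5510000 Ω.

5510000 Ω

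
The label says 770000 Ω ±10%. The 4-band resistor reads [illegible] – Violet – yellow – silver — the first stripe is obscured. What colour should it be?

violet

770000 Ω = 77 × 10^4.
The first band gives digit 7 of the significand, and 7 is violet.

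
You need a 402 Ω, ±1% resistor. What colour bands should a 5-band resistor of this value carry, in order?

yellow, black, red, black, brown

402 Ω = 402 × 10^0.
4 → yellow
0 → black
2 → red
Multiplier 10^0 → black.
±1% tolerance → brown.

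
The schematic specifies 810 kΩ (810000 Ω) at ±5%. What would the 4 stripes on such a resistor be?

grey, brown, yellow, gold

810000 Ω = 81 × 10^4.
8 → grey
1 → brown
Multiplier 10^4 → yellow.
±5% tolerance → gold.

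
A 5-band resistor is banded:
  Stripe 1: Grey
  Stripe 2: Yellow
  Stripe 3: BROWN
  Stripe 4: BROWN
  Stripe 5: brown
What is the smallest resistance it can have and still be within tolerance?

Grey → 8 (first significant figure)
Yellow → 4 (second significant figure)
Brown → 1 (third significant figure)
Brown → ×10 multiplier
Brown → ±1% tolerance
841 × 10 = 8410 Ω
Smallest = 8410 × (1 − 1/100) = 8325.9 Ω.

8325.9 Ω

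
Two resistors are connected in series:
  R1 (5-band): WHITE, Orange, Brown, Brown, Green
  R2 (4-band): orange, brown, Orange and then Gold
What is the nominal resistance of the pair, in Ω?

R1: white, orange, brown → 931; brown ×10 → 9310 Ω.
R2: orange, brown → 31; orange ×10^3 → 31000 Ω.
Series: 9310 + 31000 = 40310 Ω.

40310 Ω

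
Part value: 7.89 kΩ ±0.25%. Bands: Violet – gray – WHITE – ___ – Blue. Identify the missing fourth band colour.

brown

7890 Ω = 789 × 10^1.
The fourth band is the multiplier, 10^1, which is brown.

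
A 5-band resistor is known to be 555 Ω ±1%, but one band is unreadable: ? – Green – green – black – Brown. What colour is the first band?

green

555 Ω = 555 × 10^0.
The first band gives digit 5 of the significand, and 5 is green.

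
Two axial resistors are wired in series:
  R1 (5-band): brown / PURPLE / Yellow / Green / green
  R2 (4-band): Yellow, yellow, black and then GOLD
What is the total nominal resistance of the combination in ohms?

R1: brown, violet, yellow → 174; green ×10^5 → 17400000 Ω.
R2: yellow, yellow → 44; black ×1 → 44 Ω.
Series: 17400000 + 44 = 17400044 Ω.

17400044 Ω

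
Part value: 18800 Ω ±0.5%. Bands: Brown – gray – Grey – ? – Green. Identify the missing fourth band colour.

18800 Ω = 188 × 10^2.
The fourth band is the multiplier, 10^2, which is red.

red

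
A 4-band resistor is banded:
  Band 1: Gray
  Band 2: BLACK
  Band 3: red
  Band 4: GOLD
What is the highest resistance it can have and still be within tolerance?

8400 Ω

Grey → 8 (first significant figure)
Black → 0 (second significant figure)
Red → ×10^2 multiplier
Gold → ±5% tolerance
80 × 100 = 8000 Ω
Highest = 8000 × (1 + 5/100) = 8400 Ω.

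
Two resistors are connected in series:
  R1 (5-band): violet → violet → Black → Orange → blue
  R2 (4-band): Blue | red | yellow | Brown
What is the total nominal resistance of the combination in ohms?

R1: violet, violet, black → 770; orange ×10^3 → 770000 Ω.
R2: blue, red → 62; yellow ×10^4 → 620000 Ω.
Series: 770000 + 620000 = 1390000 Ω.

1390000 Ω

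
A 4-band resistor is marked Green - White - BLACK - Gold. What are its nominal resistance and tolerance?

Green → 5 (first significant figure)
White → 9 (second significant figure)
Black → ×1 multiplier
Gold → ±5% tolerance
59 × 1 = 59 Ω

59 Ω ±5%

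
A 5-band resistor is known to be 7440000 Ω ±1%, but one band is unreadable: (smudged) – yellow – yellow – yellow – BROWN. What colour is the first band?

violet

7440000 Ω = 744 × 10^4.
The first band gives digit 7 of the significand, and 7 is violet.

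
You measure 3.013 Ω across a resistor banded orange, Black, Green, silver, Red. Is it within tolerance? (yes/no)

Orange → 3 (first significant figure)
Black → 0 (second significant figure)
Green → 5 (third significant figure)
Silver → ×0.01 multiplier
Red → ±2% tolerance
305 × 0.01 = 3.05 Ω
Allowed range: 2.989 Ω to 3.111 Ω.
3.013 Ω lies inside that range.

yes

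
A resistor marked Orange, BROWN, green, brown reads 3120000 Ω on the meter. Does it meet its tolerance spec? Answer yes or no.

yes

Orange → 3 (first significant figure)
Brown → 1 (second significant figure)
Green → ×10^5 multiplier
Brown → ±1% tolerance
31 × 100000 = 3100000 Ω
Allowed range: 3069000 Ω to 3131000 Ω.
3120000 Ω lies inside that range.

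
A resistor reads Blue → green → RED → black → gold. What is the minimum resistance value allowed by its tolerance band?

619.4 Ω

Blue → 6 (first significant figure)
Green → 5 (second significant figure)
Red → 2 (third significant figure)
Black → ×1 multiplier
Gold → ±5% tolerance
652 × 1 = 652 Ω
Minimum = 652 × (1 − 5/100) = 619.4 Ω.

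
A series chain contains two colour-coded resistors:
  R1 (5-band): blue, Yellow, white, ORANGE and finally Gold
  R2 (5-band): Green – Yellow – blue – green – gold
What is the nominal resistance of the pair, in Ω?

55249000 Ω

R1: blue, yellow, white → 649; orange ×10^3 → 649000 Ω.
R2: green, yellow, blue → 546; green ×10^5 → 54600000 Ω.
Series: 649000 + 54600000 = 55249000 Ω.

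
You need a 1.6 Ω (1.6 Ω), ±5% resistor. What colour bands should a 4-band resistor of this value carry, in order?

brown, blue, gold, gold

1.6 Ω = 16 × 10^-1.
1 → brown
6 → blue
Multiplier 10^-1 → gold.
±5% tolerance → gold.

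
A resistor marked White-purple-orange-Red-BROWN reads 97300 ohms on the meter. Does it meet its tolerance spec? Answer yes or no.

White → 9 (first significant figure)
Violet → 7 (second significant figure)
Orange → 3 (third significant figure)
Red → ×10^2 multiplier
Brown → ±1% tolerance
973 × 100 = 97300 Ω
Allowed range: 96327 Ω to 98273 Ω.
97300 ohms lies inside that range.

yes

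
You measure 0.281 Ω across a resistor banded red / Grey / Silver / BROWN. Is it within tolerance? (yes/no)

Red → 2 (first significant figure)
Grey → 8 (second significant figure)
Silver → ×0.01 multiplier
Brown → ±1% tolerance
28 × 0.01 = 0.28 Ω
Allowed range: 0.2772 Ω to 0.2828 Ω.
0.281 Ω lies inside that range.

yes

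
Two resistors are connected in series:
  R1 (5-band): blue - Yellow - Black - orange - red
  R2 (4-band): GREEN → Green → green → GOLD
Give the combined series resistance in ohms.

6140000 Ω

R1: blue, yellow, black → 640; orange ×10^3 → 640000 Ω.
R2: green, green → 55; green ×10^5 → 5500000 Ω.
Series: 640000 + 5500000 = 6140000 Ω.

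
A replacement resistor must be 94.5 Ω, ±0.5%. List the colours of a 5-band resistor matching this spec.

94.5 Ω = 945 × 10^-1.
9 → white
4 → yellow
5 → green
Multiplier 10^-1 → gold.
±0.5% tolerance → green.

white, yellow, green, gold, green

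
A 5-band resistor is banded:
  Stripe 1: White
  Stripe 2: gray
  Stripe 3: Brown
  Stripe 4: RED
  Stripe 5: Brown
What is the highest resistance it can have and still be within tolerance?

White → 9 (first significant figure)
Grey → 8 (second significant figure)
Brown → 1 (third significant figure)
Red → ×10^2 multiplier
Brown → ±1% tolerance
981 × 100 = 98100 Ω
Highest = 98100 × (1 + 1/100) = 99081 Ω.

99081 Ω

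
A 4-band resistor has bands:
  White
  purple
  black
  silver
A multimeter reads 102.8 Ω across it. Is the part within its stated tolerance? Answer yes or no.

yes

White → 9 (first significant figure)
Violet → 7 (second significant figure)
Black → ×1 multiplier
Silver → ±10% tolerance
97 × 1 = 97 Ω
Allowed range: 87.3 Ω to 106.7 Ω.
102.8 Ω lies inside that range.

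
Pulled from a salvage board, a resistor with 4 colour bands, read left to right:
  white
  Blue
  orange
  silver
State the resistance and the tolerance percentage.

White → 9 (first significant figure)
Blue → 6 (second significant figure)
Orange → ×10^3 multiplier
Silver → ±10% tolerance
96 × 1000 = 96000 Ω

96000 Ω ±10%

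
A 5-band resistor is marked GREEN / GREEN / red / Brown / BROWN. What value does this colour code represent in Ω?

Green → 5 (first significant figure)
Green → 5 (second significant figure)
Red → 2 (third significant figure)
Brown → ×10 multiplier
552 × 10 = 5520 Ω

5520 Ω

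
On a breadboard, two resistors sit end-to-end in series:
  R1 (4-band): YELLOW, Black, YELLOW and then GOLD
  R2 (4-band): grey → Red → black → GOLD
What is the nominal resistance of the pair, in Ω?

R1: yellow, black → 40; yellow ×10^4 → 400000 Ω.
R2: grey, red → 82; black ×1 → 82 Ω.
Series: 400000 + 82 = 400082 Ω.

400082 Ω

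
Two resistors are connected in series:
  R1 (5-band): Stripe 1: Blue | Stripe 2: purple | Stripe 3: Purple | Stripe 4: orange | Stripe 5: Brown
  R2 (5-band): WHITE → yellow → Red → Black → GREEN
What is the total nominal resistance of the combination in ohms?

R1: blue, violet, violet → 677; orange ×10^3 → 677000 Ω.
R2: white, yellow, red → 942; black ×1 → 942 Ω.
Series: 677000 + 942 = 677942 Ω.

677942 Ω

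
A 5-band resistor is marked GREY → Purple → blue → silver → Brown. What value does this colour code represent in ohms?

8.76 Ω

Grey → 8 (first significant figure)
Violet → 7 (second significant figure)
Blue → 6 (third significant figure)
Silver → ×0.01 multiplier
876 × 0.01 = 8.76 Ω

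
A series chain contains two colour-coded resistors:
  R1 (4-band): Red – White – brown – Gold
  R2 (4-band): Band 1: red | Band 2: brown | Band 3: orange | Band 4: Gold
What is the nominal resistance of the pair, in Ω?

21290 Ω

R1: red, white → 29; brown ×10 → 290 Ω.
R2: red, brown → 21; orange ×10^3 → 21000 Ω.
Series: 290 + 21000 = 21290 Ω.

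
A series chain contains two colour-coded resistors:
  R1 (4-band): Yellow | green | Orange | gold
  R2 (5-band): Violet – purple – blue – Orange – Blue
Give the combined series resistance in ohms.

R1: yellow, green → 45; orange ×10^3 → 45000 Ω.
R2: violet, violet, blue → 776; orange ×10^3 → 776000 Ω.
Series: 45000 + 776000 = 821000 Ω.

821000 Ω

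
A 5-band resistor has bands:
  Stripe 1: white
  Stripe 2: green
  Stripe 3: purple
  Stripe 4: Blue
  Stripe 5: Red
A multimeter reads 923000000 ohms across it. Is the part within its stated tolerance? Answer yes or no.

no

White → 9 (first significant figure)
Green → 5 (second significant figure)
Violet → 7 (third significant figure)
Blue → ×10^6 multiplier
Red → ±2% tolerance
957 × 1000000 = 957000000 Ω
Allowed range: 937860000 Ω to 976140000 Ω.
923000000 ohms lies outside that range.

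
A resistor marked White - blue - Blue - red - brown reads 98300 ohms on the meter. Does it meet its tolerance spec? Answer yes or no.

no

White → 9 (first significant figure)
Blue → 6 (second significant figure)
Blue → 6 (third significant figure)
Red → ×10^2 multiplier
Brown → ±1% tolerance
966 × 100 = 96600 Ω
Allowed range: 95634 Ω to 97566 Ω.
98300 ohms lies outside that range.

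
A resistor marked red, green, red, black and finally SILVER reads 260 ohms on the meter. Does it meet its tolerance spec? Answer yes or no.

Red → 2 (first significant figure)
Green → 5 (second significant figure)
Red → 2 (third significant figure)
Black → ×1 multiplier
Silver → ±10% tolerance
252 × 1 = 252 Ω
Allowed range: 226.8 Ω to 277.2 Ω.
260 ohms lies inside that range.

yes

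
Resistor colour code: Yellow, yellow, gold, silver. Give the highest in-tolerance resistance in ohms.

4.84 Ω

Yellow → 4 (first significant figure)
Yellow → 4 (second significant figure)
Gold → ×0.1 multiplier
Silver → ±10% tolerance
44 × 0.1 = 4.4 Ω
Highest = 4.4 × (1 + 10/100) = 4.84 Ω.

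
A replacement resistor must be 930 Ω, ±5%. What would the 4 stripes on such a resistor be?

930 Ω = 93 × 10^1.
9 → white
3 → orange
Multiplier 10^1 → brown.
±5% tolerance → gold.

white, orange, brown, gold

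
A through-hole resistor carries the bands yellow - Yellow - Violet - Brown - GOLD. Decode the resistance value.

4470 Ω

Yellow → 4 (first significant figure)
Yellow → 4 (second significant figure)
Violet → 7 (third significant figure)
Brown → ×10 multiplier
447 × 10 = 4470 Ω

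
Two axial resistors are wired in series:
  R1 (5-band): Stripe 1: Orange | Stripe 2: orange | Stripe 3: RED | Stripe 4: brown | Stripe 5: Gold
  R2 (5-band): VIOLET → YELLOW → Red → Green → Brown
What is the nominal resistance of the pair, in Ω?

74203320 Ω

R1: orange, orange, red → 332; brown ×10 → 3320 Ω.
R2: violet, yellow, red → 742; green ×10^5 → 74200000 Ω.
Series: 3320 + 74200000 = 74203320 Ω.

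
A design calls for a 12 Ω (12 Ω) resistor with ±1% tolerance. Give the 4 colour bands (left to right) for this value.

brown, red, black, brown

12 Ω = 12 × 10^0.
1 → brown
2 → red
Multiplier 10^0 → black.
±1% tolerance → brown.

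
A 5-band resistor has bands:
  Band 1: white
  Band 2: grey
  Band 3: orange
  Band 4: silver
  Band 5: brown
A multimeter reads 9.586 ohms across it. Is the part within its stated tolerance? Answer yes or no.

White → 9 (first significant figure)
Grey → 8 (second significant figure)
Orange → 3 (third significant figure)
Silver → ×0.01 multiplier
Brown → ±1% tolerance
983 × 0.01 = 9.83 Ω
Allowed range: 9.7317 Ω to 9.9283 Ω.
9.586 ohms lies outside that range.

no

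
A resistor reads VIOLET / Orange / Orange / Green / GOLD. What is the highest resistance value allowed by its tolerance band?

76965000 Ω

Violet → 7 (first significant figure)
Orange → 3 (second significant figure)
Orange → 3 (third significant figure)
Green → ×10^5 multiplier
Gold → ±5% tolerance
733 × 100000 = 73300000 Ω
Highest = 73300000 × (1 + 5/100) = 76965000 Ω.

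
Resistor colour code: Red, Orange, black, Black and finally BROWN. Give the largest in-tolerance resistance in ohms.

232.3 Ω

Red → 2 (first significant figure)
Orange → 3 (second significant figure)
Black → 0 (third significant figure)
Black → ×1 multiplier
Brown → ±1% tolerance
230 × 1 = 230 Ω
Largest = 230 × (1 + 1/100) = 232.3 Ω.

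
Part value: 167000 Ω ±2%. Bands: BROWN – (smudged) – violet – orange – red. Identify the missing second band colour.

167000 Ω = 167 × 10^3.
The second band gives digit 6 of the significand, and 6 is blue.

blue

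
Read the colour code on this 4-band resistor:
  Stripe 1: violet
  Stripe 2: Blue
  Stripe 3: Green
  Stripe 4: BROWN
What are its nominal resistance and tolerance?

Violet → 7 (first significant figure)
Blue → 6 (second significant figure)
Green → ×10^5 multiplier
Brown → ±1% tolerance
76 × 100000 = 7600000 Ω

7600000 Ω ±1%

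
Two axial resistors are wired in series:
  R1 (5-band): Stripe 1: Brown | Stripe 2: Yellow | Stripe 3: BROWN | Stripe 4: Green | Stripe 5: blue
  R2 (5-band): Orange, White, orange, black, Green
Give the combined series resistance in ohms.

14100393 Ω

R1: brown, yellow, brown → 141; green ×10^5 → 14100000 Ω.
R2: orange, white, orange → 393; black ×1 → 393 Ω.
Series: 14100000 + 393 = 14100393 Ω.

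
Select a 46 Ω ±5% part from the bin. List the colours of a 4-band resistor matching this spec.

yellow, blue, black, gold

46 Ω = 46 × 10^0.
4 → yellow
6 → blue
Multiplier 10^0 → black.
±5% tolerance → gold.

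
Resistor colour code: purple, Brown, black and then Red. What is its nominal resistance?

71 Ω

Violet → 7 (first significant figure)
Brown → 1 (second significant figure)
Black → ×1 multiplier
71 × 1 = 71 Ω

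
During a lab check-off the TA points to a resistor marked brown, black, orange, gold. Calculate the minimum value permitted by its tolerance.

9500 Ω

Brown → 1 (first significant figure)
Black → 0 (second significant figure)
Orange → ×10^3 multiplier
Gold → ±5% tolerance
10 × 1000 = 10000 Ω
Minimum = 10000 × (1 − 5/100) = 9500 Ω.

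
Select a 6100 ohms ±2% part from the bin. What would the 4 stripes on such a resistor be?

6100 Ω = 61 × 10^2.
6 → blue
1 → brown
Multiplier 10^2 → red.
±2% tolerance → red.

blue, brown, red, red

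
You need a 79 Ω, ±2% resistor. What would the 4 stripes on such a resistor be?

79 Ω = 79 × 10^0.
7 → violet
9 → white
Multiplier 10^0 → black.
±2% tolerance → red.

violet, white, black, red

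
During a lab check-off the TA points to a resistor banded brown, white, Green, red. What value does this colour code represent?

1900000 Ω

Brown → 1 (first significant figure)
White → 9 (second significant figure)
Green → ×10^5 multiplier
19 × 100000 = 1900000 Ω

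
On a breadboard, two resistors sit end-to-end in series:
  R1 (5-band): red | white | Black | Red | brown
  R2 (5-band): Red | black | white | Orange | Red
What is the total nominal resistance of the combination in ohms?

R1: red, white, black → 290; red ×10^2 → 29000 Ω.
R2: red, black, white → 209; orange ×10^3 → 209000 Ω.
Series: 29000 + 209000 = 238000 Ω.

238000 Ω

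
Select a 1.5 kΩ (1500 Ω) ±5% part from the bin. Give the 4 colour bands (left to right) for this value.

brown, green, red, gold

1500 Ω = 15 × 10^2.
1 → brown
5 → green
Multiplier 10^2 → red.
±5% tolerance → gold.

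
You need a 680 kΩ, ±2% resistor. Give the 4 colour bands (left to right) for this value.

blue, grey, yellow, red

680000 Ω = 68 × 10^4.
6 → blue
8 → grey
Multiplier 10^4 → yellow.
±2% tolerance → red.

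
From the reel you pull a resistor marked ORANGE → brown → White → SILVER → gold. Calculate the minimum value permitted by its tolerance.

Orange → 3 (first significant figure)
Brown → 1 (second significant figure)
White → 9 (third significant figure)
Silver → ×0.01 multiplier
Gold → ±5% tolerance
319 × 0.01 = 3.19 Ω
Minimum = 3.19 × (1 − 5/100) = 3.0305 Ω.

3.0305 Ω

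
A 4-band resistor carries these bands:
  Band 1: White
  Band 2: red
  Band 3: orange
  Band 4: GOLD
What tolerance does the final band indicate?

The last band, gold, is the tolerance band.
Gold corresponds to ±5%.

±5%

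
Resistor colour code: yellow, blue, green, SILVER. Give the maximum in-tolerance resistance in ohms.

Yellow → 4 (first significant figure)
Blue → 6 (second significant figure)
Green → ×10^5 multiplier
Silver → ±10% tolerance
46 × 100000 = 4600000 Ω
Maximum = 4600000 × (1 + 10/100) = 5060000 Ω.

5060000 Ω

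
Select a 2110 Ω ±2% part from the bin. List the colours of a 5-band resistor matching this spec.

2110 Ω = 211 × 10^1.
2 → red
1 → brown
1 → brown
Multiplier 10^1 → brown.
±2% tolerance → red.

red, brown, brown, brown, red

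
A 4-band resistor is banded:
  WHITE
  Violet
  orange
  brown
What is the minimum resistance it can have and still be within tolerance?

96030 Ω

White → 9 (first significant figure)
Violet → 7 (second significant figure)
Orange → ×10^3 multiplier
Brown → ±1% tolerance
97 × 1000 = 97000 Ω
Minimum = 97000 × (1 − 1/100) = 96030 Ω.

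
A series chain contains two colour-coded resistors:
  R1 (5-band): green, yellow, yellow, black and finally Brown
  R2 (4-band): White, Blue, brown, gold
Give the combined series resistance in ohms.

R1: green, yellow, yellow → 544; black ×1 → 544 Ω.
R2: white, blue → 96; brown ×10 → 960 Ω.
Series: 544 + 960 = 1504 Ω.

1504 Ω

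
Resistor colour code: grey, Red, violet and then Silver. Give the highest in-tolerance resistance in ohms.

902000000 Ω

Grey → 8 (first significant figure)
Red → 2 (second significant figure)
Violet → ×10^7 multiplier
Silver → ±10% tolerance
82 × 10000000 = 820000000 Ω
Highest = 820000000 × (1 + 10/100) = 902000000 Ω.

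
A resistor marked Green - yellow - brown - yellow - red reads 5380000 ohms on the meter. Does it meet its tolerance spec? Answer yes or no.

Green → 5 (first significant figure)
Yellow → 4 (second significant figure)
Brown → 1 (third significant figure)
Yellow → ×10^4 multiplier
Red → ±2% tolerance
541 × 10000 = 5410000 Ω
Allowed range: 5301800 Ω to 5518200 Ω.
5380000 ohms lies inside that range.

yes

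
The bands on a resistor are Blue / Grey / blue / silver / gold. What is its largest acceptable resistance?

Blue → 6 (first significant figure)
Grey → 8 (second significant figure)
Blue → 6 (third significant figure)
Silver → ×0.01 multiplier
Gold → ±5% tolerance
686 × 0.01 = 6.86 Ω
Largest = 6.86 × (1 + 5/100) = 7.203 Ω.

7.203 Ω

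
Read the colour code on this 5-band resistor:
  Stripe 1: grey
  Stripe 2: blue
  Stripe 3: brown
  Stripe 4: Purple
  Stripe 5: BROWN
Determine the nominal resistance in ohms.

8610000000 Ω

Grey → 8 (first significant figure)
Blue → 6 (second significant figure)
Brown → 1 (third significant figure)
Violet → ×10^7 multiplier
861 × 10000000 = 8610000000 Ω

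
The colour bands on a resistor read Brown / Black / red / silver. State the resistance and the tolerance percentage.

1000 Ω ±10%

Brown → 1 (first significant figure)
Black → 0 (second significant figure)
Red → ×10^2 multiplier
Silver → ±10% tolerance
10 × 100 = 1000 Ω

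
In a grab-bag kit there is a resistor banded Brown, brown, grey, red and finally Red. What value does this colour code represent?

11800 Ω

Brown → 1 (first significant figure)
Brown → 1 (second significant figure)
Grey → 8 (third significant figure)
Red → ×10^2 multiplier
118 × 100 = 11800 Ω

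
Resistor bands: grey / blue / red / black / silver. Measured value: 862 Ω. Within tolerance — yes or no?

Grey → 8 (first significant figure)
Blue → 6 (second significant figure)
Red → 2 (third significant figure)
Black → ×1 multiplier
Silver → ±10% tolerance
862 × 1 = 862 Ω
Allowed range: 775.8 Ω to 948.2 Ω.
862 Ω lies inside that range.

yes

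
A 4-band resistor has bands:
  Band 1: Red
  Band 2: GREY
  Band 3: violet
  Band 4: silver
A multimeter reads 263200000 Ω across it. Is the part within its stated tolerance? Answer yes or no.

Red → 2 (first significant figure)
Grey → 8 (second significant figure)
Violet → ×10^7 multiplier
Silver → ±10% tolerance
28 × 10000000 = 280000000 Ω
Allowed range: 252000000 Ω to 308000000 Ω.
263200000 Ω lies inside that range.

yes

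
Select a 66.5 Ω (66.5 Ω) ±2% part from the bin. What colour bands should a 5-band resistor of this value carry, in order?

blue, blue, green, gold, red

66.5 Ω = 665 × 10^-1.
6 → blue
6 → blue
5 → green
Multiplier 10^-1 → gold.
±2% tolerance → red.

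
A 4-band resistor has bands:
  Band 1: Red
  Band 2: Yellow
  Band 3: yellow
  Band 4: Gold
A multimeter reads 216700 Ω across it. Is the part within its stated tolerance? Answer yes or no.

Red → 2 (first significant figure)
Yellow → 4 (second significant figure)
Yellow → ×10^4 multiplier
Gold → ±5% tolerance
24 × 10000 = 240000 Ω
Allowed range: 228000 Ω to 252000 Ω.
216700 Ω lies outside that range.

no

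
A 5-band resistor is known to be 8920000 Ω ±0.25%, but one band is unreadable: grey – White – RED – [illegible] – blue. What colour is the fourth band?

yellow

8920000 Ω = 892 × 10^4.
The fourth band is the multiplier, 10^4, which is yellow.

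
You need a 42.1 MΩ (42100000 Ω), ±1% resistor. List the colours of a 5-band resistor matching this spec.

42100000 Ω = 421 × 10^5.
4 → yellow
2 → red
1 → brown
Multiplier 10^5 → green.
±1% tolerance → brown.

yellow, red, brown, green, brown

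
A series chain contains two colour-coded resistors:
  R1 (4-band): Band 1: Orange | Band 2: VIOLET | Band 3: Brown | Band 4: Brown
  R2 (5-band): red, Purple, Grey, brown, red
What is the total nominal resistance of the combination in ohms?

3150 Ω

R1: orange, violet → 37; brown ×10 → 370 Ω.
R2: red, violet, grey → 278; brown ×10 → 2780 Ω.
Series: 370 + 2780 = 3150 Ω.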